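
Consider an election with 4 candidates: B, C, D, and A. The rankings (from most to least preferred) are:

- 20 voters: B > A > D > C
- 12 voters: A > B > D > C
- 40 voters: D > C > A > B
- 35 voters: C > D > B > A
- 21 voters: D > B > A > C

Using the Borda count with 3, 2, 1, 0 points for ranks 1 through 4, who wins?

B: 20·3 + 12·2 + 40·0 + 35·1 + 21·2 = 161
C: 20·0 + 12·0 + 40·2 + 35·3 + 21·0 = 185
D: 20·1 + 12·1 + 40·3 + 35·2 + 21·3 = 285
A: 20·2 + 12·3 + 40·1 + 35·0 + 21·1 = 137
D has the highest Borda score (285).

D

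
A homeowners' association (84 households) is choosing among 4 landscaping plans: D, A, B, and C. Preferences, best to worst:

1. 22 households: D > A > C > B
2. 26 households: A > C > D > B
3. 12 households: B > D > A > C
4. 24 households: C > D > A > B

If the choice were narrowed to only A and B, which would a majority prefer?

Voters preferring A to B: 72; preferring B to A: 12.
A wins the head-to-head.

A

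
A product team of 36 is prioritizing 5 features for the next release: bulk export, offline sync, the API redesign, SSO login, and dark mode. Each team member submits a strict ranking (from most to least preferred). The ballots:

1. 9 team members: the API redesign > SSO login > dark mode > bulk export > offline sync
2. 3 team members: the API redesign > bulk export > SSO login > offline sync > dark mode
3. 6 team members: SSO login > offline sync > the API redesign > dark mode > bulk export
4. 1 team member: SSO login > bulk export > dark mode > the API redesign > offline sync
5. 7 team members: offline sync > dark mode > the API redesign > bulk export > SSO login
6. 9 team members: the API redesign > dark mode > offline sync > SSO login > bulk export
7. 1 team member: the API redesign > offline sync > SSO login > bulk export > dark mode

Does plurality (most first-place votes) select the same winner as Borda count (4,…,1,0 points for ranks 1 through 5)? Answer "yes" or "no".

Plurality — first-place votes: bulk export 0, offline sync 7, the API redesign 22, SSO login 7, dark mode 0. Winner: the API redesign.
Borda — scores: bulk export 29, offline sync 70, the API redesign 115, SSO login 72, dark mode 74. Winner: the API redesign.
The two methods agree.

yes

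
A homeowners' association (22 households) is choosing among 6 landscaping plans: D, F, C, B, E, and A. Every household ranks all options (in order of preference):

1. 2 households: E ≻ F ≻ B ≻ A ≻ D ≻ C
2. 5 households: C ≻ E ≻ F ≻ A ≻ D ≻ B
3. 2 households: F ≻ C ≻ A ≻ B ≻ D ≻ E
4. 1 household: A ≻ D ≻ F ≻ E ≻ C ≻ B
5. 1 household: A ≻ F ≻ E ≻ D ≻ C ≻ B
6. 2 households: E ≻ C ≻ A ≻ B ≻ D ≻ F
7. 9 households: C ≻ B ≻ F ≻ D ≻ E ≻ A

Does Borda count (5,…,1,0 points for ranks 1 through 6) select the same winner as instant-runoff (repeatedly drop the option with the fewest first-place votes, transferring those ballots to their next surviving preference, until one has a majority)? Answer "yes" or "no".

Borda — scores: D 35, F 67, C 88, B 50, E 54, A 36. Winner: C.
Instant-runoff — R1 D 0, F 2, C 14, B 0, E 4, A 2 (C winner). Winner: C.
The two methods agree.

yes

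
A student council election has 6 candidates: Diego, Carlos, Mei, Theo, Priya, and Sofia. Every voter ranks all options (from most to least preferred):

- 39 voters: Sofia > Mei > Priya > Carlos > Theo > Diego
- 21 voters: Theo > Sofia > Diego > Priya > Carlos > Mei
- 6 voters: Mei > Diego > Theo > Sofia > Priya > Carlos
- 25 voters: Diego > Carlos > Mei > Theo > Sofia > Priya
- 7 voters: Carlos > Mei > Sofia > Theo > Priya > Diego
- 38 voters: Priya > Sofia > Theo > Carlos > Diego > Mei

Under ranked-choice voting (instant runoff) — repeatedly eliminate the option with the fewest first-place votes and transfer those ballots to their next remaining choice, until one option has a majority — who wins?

Sofia

Round 1: Diego 25, Carlos 7, Mei 6, Theo 21, Priya 38, Sofia 39. Eliminate Mei.
Round 2: Diego 31, Carlos 7, Theo 21, Priya 38, Sofia 39. Eliminate Carlos.
Round 3: Diego 31, Theo 21, Priya 38, Sofia 46. Eliminate Theo.
Round 4: Diego 31, Priya 38, Sofia 67. Eliminate Diego.
Round 5: Priya 38, Sofia 98. Sofia has a majority.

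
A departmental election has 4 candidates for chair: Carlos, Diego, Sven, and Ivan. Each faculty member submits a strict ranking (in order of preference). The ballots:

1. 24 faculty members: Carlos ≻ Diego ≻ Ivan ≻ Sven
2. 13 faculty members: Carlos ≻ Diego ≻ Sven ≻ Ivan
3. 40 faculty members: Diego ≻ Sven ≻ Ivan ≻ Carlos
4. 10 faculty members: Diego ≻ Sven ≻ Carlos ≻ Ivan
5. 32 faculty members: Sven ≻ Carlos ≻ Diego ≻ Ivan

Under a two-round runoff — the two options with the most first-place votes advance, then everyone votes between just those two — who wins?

Round 1 first-place votes: Carlos 37, Diego 50, Sven 32, Ivan 0.
Diego and Carlos advance.
Runoff: Diego is preferred to Carlos by 50 voters; Carlos by 69.
Carlos wins the runoff.

Carlos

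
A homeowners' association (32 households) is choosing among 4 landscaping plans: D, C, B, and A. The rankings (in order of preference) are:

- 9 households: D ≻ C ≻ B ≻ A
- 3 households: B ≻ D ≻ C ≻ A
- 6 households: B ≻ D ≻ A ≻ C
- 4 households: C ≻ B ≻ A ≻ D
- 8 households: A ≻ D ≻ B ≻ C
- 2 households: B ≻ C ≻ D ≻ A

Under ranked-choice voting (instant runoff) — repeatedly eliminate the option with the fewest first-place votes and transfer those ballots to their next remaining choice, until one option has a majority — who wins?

Round 1: D 9, C 4, B 11, A 8. Eliminate C.
Round 2: D 9, B 15, A 8. Eliminate A.
Round 3: D 17, B 15. D has a majority.

D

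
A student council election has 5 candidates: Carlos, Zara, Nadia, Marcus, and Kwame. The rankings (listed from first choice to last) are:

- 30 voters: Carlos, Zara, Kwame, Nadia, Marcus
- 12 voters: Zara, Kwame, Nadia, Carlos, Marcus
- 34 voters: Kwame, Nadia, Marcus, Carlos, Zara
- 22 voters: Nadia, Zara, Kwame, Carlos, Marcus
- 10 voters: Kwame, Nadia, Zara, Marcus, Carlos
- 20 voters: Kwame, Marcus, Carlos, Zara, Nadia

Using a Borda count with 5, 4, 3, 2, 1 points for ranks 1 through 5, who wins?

Kwame

Carlos: 30·5 + 12·2 + 34·2 + 22·2 + 10·1 + 20·3 = 356
Zara: 30·4 + 12·5 + 34·1 + 22·4 + 10·3 + 20·2 = 372
Nadia: 30·2 + 12·3 + 34·4 + 22·5 + 10·4 + 20·1 = 402
Marcus: 30·1 + 12·1 + 34·3 + 22·1 + 10·2 + 20·4 = 266
Kwame: 30·3 + 12·4 + 34·5 + 22·3 + 10·5 + 20·5 = 524
Kwame has the highest Borda score (524).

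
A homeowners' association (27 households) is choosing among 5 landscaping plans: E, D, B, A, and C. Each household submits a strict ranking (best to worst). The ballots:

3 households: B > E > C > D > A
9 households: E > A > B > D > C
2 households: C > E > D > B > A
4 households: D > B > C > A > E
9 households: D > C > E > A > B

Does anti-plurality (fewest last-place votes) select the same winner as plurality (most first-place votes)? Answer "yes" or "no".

Anti-plurality — last-place votes: E 4, D 0, B 9, A 5, C 9. Winner: D.
Plurality — first-place votes: E 9, D 13, B 3, A 0, C 2. Winner: D.
The two methods agree.

yes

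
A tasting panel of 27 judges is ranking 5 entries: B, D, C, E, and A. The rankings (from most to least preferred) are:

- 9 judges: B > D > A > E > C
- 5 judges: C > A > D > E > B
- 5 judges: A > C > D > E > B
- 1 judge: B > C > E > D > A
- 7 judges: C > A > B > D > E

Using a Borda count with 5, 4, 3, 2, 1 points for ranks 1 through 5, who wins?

B: 9·5 + 5·1 + 5·1 + 1·5 + 7·3 = 81
D: 9·4 + 5·3 + 5·3 + 1·2 + 7·2 = 82
C: 9·1 + 5·5 + 5·4 + 1·4 + 7·5 = 93
E: 9·2 + 5·2 + 5·2 + 1·3 + 7·1 = 48
A: 9·3 + 5·4 + 5·5 + 1·1 + 7·4 = 101
A has the highest Borda score (101).

A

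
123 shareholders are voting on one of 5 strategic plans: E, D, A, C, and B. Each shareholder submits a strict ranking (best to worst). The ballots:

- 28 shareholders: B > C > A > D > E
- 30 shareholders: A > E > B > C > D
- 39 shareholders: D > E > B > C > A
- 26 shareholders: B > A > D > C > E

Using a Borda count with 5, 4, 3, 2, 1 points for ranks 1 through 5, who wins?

B

E: 28·1 + 30·4 + 39·4 + 26·1 = 330
D: 28·2 + 30·1 + 39·5 + 26·3 = 359
A: 28·3 + 30·5 + 39·1 + 26·4 = 377
C: 28·4 + 30·2 + 39·2 + 26·2 = 302
B: 28·5 + 30·3 + 39·3 + 26·5 = 477
B has the highest Borda score (477).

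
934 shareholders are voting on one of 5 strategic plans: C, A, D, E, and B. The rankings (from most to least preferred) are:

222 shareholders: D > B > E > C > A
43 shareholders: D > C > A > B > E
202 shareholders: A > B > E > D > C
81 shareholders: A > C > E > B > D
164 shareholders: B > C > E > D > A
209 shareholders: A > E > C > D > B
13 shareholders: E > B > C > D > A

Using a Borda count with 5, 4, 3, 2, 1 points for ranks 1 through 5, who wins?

B

C: 222·2 + 43·4 + 202·1 + 81·4 + 164·4 + 209·3 + 13·3 = 2464
A: 222·1 + 43·3 + 202·5 + 81·5 + 164·1 + 209·5 + 13·1 = 2988
D: 222·5 + 43·5 + 202·2 + 81·1 + 164·2 + 209·2 + 13·2 = 2582
E: 222·3 + 43·1 + 202·3 + 81·3 + 164·3 + 209·4 + 13·5 = 2951
B: 222·4 + 43·2 + 202·4 + 81·2 + 164·5 + 209·1 + 13·4 = 3025
B has the highest Borda score (3025).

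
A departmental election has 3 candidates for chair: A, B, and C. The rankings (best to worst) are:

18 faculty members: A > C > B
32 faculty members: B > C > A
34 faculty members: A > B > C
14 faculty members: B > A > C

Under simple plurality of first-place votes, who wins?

First-place votes: A 52, B 46, C 0.
A has the most first-place votes.

A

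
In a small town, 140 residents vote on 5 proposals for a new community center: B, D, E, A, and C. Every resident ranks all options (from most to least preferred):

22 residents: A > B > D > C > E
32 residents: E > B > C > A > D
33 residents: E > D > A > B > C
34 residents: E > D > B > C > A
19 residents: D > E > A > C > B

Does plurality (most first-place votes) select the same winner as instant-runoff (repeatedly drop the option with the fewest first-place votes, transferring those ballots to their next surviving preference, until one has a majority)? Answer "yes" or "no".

yes

Plurality — first-place votes: B 0, D 19, E 99, A 22, C 0. Winner: E.
Instant-runoff — R1 B 0, D 19, E 99, A 22, C 0 (E winner). Winner: E.
The two methods agree.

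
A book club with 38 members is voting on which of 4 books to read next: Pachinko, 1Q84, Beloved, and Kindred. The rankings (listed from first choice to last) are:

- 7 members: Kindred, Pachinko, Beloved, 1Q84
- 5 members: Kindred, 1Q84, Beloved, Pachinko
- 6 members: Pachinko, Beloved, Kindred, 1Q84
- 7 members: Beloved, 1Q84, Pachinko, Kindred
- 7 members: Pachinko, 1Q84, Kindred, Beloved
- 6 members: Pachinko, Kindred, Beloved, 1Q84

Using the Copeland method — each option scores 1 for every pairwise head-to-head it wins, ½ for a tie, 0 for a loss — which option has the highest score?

Pachinko

Pachinko: beats 1Q84, Beloved, and Kindred → score 3.
1Q84: loses to Pachinko, Beloved, and Kindred → score 0.
Beloved: beats 1Q84; loses to Pachinko and Kindred → score 1.
Kindred: beats 1Q84 and Beloved; loses to Pachinko → score 2.
Pachinko has the best pairwise record.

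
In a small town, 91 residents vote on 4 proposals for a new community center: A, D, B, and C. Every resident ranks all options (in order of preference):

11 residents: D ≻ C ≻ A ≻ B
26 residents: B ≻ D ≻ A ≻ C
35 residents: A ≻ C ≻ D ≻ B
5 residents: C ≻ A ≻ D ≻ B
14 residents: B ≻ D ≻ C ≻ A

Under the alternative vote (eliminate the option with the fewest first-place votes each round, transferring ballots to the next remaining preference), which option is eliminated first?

C

Round 1: A 35, D 11, B 40, C 5. Eliminate C.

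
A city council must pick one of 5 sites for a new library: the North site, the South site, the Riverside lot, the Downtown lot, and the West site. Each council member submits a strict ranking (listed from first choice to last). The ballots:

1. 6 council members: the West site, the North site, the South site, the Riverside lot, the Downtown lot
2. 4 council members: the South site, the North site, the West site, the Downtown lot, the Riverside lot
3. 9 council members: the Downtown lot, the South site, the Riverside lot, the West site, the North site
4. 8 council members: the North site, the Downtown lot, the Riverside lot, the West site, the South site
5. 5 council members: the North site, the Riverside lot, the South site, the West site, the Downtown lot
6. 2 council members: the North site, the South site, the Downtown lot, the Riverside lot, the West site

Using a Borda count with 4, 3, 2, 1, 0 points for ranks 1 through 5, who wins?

the North site: 6·3 + 4·3 + 9·0 + 8·4 + 5·4 + 2·4 = 90
the South site: 6·2 + 4·4 + 9·3 + 8·0 + 5·2 + 2·3 = 71
the Riverside lot: 6·1 + 4·0 + 9·2 + 8·2 + 5·3 + 2·1 = 57
the Downtown lot: 6·0 + 4·1 + 9·4 + 8·3 + 5·0 + 2·2 = 68
the West site: 6·4 + 4·2 + 9·1 + 8·1 + 5·1 + 2·0 = 54
the North site has the highest Borda score (90).

the North site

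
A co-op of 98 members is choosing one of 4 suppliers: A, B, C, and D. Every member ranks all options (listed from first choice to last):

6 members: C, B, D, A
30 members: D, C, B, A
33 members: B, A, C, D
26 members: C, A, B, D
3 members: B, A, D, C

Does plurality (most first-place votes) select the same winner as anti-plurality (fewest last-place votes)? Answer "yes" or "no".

Plurality — first-place votes: A 0, B 36, C 32, D 30. Winner: B.
Anti-plurality — last-place votes: A 36, B 0, C 3, D 59. Winner: B.
The two methods agree.

yes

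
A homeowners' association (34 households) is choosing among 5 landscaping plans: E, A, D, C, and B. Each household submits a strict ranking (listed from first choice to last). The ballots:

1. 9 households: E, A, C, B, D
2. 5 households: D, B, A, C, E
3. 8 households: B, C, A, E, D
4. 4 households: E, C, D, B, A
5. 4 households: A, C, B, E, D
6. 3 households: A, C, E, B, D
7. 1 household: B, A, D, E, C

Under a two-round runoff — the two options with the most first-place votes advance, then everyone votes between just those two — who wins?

B

Round 1 first-place votes: E 13, A 7, D 5, C 0, B 9.
E and B advance.
Runoff: E is preferred to B by 16 voters; B by 18.
B wins the runoff.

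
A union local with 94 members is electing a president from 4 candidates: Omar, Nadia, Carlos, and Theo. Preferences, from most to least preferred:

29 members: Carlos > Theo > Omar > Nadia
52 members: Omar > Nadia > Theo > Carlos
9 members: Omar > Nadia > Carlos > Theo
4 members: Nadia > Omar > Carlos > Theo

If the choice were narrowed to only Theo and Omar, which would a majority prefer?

Voters preferring Theo to Omar: 29; preferring Omar to Theo: 65.
Omar wins the head-to-head.

Omar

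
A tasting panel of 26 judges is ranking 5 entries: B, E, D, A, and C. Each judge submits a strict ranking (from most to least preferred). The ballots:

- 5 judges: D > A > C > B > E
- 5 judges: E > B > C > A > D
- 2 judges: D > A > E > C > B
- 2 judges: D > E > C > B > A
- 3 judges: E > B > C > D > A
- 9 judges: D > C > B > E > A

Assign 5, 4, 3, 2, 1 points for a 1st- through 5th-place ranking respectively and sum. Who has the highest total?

B: 5·2 + 5·4 + 2·1 + 2·2 + 3·4 + 9·3 = 75
E: 5·1 + 5·5 + 2·3 + 2·4 + 3·5 + 9·2 = 77
D: 5·5 + 5·1 + 2·5 + 2·5 + 3·2 + 9·5 = 101
A: 5·4 + 5·2 + 2·4 + 2·1 + 3·1 + 9·1 = 52
C: 5·3 + 5·3 + 2·2 + 2·3 + 3·3 + 9·4 = 85
D has the highest Borda score (101).

D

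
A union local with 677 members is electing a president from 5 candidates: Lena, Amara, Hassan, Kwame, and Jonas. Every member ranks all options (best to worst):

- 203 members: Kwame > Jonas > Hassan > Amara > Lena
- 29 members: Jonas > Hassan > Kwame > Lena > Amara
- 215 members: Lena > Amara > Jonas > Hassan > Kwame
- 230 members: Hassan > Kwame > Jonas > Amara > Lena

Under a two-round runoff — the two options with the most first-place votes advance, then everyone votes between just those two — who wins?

Round 1 first-place votes: Lena 215, Amara 0, Hassan 230, Kwame 203, Jonas 29.
Hassan and Lena advance.
Runoff: Hassan is preferred to Lena by 462 voters; Lena by 215.
Hassan wins the runoff.

Hassan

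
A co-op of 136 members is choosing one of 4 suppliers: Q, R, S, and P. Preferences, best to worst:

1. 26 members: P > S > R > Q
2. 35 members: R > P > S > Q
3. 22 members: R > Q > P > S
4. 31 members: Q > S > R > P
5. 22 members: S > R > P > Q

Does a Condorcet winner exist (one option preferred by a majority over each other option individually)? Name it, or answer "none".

Checking pairwise contests:
R beats Q 105–31.
S beats R 79–57.
P beats S 83–53.
R beats P 110–26.
Every option loses at least one head-to-head, so there is no Condorcet winner.

none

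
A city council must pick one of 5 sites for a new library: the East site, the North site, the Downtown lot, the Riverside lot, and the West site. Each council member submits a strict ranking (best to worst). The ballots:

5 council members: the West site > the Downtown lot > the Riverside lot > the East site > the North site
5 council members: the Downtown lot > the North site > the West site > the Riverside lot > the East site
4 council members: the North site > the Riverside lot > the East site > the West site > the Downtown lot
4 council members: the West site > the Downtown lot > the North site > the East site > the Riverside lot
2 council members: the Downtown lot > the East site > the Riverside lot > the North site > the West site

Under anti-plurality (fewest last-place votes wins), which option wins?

Last-place votes: the East site 5, the North site 5, the Downtown lot 4, the Riverside lot 4, the West site 2.
the West site is ranked last by the fewest voters, so the West site wins.

the West site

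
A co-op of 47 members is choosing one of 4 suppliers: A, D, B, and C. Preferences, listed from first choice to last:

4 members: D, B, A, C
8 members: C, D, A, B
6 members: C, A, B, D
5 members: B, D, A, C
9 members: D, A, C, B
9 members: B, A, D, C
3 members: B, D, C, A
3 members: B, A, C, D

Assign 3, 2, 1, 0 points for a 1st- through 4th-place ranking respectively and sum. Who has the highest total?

D

A: 4·1 + 8·1 + 6·2 + 5·1 + 9·2 + 9·2 + 3·0 + 3·2 = 71
D: 4·3 + 8·2 + 6·0 + 5·2 + 9·3 + 9·1 + 3·2 + 3·0 = 80
B: 4·2 + 8·0 + 6·1 + 5·3 + 9·0 + 9·3 + 3·3 + 3·3 = 74
C: 4·0 + 8·3 + 6·3 + 5·0 + 9·1 + 9·0 + 3·1 + 3·1 = 57
D has the highest Borda score (80).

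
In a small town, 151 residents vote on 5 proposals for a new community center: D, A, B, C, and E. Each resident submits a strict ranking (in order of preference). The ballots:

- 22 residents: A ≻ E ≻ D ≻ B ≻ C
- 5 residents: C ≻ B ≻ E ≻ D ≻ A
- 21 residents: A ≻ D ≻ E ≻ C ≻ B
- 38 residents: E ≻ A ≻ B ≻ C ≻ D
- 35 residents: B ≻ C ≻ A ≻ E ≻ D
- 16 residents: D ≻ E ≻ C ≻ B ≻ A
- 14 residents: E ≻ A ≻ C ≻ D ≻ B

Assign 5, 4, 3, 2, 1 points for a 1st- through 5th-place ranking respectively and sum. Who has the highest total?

E

D: 22·3 + 5·2 + 21·4 + 38·1 + 35·1 + 16·5 + 14·2 = 341
A: 22·5 + 5·1 + 21·5 + 38·4 + 35·3 + 16·1 + 14·4 = 549
B: 22·2 + 5·4 + 21·1 + 38·3 + 35·5 + 16·2 + 14·1 = 420
C: 22·1 + 5·5 + 21·2 + 38·2 + 35·4 + 16·3 + 14·3 = 395
E: 22·4 + 5·3 + 21·3 + 38·5 + 35·2 + 16·4 + 14·5 = 560
E has the highest Borda score (560).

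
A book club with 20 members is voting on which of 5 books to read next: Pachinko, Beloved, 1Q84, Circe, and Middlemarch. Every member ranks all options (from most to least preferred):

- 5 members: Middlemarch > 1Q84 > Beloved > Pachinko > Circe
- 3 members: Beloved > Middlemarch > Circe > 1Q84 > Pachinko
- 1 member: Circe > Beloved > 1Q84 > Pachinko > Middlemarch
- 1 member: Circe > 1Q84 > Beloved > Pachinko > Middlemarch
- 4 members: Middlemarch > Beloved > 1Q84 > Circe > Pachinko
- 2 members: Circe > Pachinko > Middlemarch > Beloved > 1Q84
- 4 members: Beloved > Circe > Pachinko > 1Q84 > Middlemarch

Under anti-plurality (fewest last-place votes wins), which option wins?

Last-place votes: Pachinko 7, Beloved 0, 1Q84 2, Circe 5, Middlemarch 6.
Beloved is ranked last by the fewest voters, so Beloved wins.

Beloved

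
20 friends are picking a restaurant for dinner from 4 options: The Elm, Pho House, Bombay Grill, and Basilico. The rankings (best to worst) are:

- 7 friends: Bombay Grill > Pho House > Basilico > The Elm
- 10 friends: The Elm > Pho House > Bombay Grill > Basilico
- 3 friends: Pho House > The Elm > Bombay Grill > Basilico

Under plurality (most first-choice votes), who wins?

The Elm

First-place votes: The Elm 10, Pho House 3, Bombay Grill 7, Basilico 0.
The Elm has the most first-place votes.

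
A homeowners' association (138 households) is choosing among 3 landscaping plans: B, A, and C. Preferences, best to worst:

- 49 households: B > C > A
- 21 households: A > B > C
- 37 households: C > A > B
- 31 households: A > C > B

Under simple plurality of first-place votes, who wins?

A

First-place votes: B 49, A 52, C 37.
A has the most first-place votes.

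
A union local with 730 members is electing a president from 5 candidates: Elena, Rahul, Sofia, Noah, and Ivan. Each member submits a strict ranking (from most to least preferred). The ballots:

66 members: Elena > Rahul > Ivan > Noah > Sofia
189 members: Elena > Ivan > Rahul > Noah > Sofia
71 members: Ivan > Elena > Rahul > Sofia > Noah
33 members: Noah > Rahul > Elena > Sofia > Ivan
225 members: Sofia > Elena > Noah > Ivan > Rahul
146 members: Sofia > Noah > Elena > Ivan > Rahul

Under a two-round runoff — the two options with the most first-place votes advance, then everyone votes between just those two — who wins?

Round 1 first-place votes: Elena 255, Rahul 0, Sofia 371, Noah 33, Ivan 71.
Sofia and Elena advance.
Runoff: Sofia is preferred to Elena by 371 voters; Elena by 359.
Sofia wins the runoff.

Sofia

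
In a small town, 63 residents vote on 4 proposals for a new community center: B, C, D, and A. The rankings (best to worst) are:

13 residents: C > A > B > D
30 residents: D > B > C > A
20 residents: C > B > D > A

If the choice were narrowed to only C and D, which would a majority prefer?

C

Voters preferring C to D: 33; preferring D to C: 30.
C wins the head-to-head.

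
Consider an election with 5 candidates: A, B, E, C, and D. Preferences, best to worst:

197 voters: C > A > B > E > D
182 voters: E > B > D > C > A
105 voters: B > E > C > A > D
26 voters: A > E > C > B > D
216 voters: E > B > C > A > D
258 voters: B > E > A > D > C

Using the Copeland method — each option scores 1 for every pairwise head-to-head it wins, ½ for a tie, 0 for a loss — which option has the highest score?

B

A: beats D; loses to B, E, and C → score 1.
B: beats A, E, C, and D → score 4.
E: beats A, C, and D; loses to B → score 3.
C: beats A and D; loses to B and E → score 2.
D: loses to A, B, E, and C → score 0.
B has the best pairwise record.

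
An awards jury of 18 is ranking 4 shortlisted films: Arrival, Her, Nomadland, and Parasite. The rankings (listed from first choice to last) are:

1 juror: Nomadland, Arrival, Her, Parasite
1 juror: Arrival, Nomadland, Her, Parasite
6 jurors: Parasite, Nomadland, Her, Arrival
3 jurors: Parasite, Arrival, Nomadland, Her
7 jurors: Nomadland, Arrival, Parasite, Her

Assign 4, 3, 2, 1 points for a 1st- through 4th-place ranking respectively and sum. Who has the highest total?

Nomadland

Arrival: 1·3 + 1·4 + 6·1 + 3·3 + 7·3 = 43
Her: 1·2 + 1·2 + 6·2 + 3·1 + 7·1 = 26
Nomadland: 1·4 + 1·3 + 6·3 + 3·2 + 7·4 = 59
Parasite: 1·1 + 1·1 + 6·4 + 3·4 + 7·2 = 52
Nomadland has the highest Borda score (59).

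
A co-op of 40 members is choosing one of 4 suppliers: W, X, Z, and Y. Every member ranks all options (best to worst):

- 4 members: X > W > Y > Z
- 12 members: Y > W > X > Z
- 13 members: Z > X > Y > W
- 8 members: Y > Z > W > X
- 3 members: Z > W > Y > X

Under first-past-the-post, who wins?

Y

First-place votes: W 0, X 4, Z 16, Y 20.
Y has the most first-place votes.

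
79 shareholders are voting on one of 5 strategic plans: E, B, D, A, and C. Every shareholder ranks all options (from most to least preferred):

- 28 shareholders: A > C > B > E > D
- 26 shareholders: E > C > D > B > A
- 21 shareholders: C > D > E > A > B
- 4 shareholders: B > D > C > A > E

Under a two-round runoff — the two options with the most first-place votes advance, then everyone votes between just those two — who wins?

E

Round 1 first-place votes: E 26, B 4, D 0, A 28, C 21.
A and E advance.
Runoff: A is preferred to E by 32 voters; E by 47.
E wins the runoff.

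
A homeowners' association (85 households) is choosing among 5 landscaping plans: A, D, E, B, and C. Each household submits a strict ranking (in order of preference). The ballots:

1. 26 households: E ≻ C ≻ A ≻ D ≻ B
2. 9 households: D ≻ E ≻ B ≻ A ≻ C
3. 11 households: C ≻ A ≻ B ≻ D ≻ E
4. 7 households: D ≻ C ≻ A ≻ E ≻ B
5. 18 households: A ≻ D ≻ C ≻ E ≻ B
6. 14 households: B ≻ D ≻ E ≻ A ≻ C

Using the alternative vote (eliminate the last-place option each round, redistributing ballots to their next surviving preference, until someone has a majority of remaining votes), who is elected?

A

Round 1: A 18, D 16, E 26, B 14, C 11. Eliminate C.
Round 2: A 29, D 16, E 26, B 14. Eliminate B.
Round 3: A 29, D 30, E 26. Eliminate E.
Round 4: A 55, D 30. A has a majority.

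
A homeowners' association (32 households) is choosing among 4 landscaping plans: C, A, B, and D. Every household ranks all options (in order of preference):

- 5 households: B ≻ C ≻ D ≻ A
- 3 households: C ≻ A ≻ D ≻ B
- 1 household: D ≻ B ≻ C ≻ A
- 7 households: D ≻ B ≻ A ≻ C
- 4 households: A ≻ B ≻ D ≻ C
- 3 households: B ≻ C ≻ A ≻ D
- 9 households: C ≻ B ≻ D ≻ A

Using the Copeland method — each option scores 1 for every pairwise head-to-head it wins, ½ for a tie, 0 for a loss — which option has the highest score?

C: beats A and D; loses to B → score 2.
A: loses to C, B, and D → score 0.
B: beats C, A, and D → score 3.
D: beats A; loses to C and B → score 1.
B has the best pairwise record.

B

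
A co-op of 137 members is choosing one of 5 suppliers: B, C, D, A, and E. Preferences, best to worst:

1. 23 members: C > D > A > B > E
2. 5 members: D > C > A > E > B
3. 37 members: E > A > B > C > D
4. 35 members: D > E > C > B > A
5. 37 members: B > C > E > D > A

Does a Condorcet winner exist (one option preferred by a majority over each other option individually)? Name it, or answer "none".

E vs B: 77–60 for E.
E vs C: 72–65 for E.
E vs D: 74–63 for E.
E vs A: 109–28 for E.
E beats every other option head-to-head.

E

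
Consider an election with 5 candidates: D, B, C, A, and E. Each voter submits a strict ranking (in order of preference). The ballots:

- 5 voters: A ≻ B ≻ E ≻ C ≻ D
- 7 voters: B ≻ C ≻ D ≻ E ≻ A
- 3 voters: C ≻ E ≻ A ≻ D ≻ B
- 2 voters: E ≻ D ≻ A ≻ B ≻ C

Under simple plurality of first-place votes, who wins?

First-place votes: D 0, B 7, C 3, A 5, E 2.
B has the most first-place votes.

B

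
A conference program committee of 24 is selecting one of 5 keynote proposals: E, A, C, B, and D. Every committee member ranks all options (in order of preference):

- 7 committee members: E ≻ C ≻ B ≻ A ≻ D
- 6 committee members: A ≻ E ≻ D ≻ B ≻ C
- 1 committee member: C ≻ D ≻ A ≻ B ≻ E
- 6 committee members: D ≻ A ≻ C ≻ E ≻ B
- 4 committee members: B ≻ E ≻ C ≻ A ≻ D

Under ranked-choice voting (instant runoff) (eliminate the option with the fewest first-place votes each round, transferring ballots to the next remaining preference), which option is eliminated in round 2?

B

Round 1: E 7, A 6, C 1, B 4, D 6. Eliminate C.
Round 2: E 7, A 6, B 4, D 7. Eliminate B.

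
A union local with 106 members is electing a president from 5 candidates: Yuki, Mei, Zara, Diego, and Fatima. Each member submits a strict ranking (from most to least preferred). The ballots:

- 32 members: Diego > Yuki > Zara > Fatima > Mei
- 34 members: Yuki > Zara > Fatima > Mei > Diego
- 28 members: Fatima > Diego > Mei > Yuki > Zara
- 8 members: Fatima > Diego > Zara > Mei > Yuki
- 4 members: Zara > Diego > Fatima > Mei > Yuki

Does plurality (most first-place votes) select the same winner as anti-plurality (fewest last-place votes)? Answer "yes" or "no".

yes

Plurality — first-place votes: Yuki 34, Mei 0, Zara 4, Diego 32, Fatima 36. Winner: Fatima.
Anti-plurality — last-place votes: Yuki 12, Mei 32, Zara 28, Diego 34, Fatima 0. Winner: Fatima.
The two methods agree.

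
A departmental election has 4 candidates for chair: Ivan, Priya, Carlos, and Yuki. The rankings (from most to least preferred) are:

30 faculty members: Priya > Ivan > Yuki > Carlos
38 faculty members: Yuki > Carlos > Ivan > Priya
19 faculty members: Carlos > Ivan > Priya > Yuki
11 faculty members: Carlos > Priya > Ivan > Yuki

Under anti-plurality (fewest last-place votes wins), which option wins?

Ivan

Last-place votes: Ivan 0, Priya 38, Carlos 30, Yuki 30.
Ivan is ranked last by the fewest voters, so Ivan wins.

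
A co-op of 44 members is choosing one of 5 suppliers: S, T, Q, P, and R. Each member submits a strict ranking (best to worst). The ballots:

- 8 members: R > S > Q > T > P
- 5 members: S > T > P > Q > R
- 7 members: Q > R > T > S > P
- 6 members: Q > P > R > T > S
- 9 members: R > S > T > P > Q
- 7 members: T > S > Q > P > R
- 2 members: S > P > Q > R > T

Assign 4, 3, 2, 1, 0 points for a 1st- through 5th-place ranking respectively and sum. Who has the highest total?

S: 8·3 + 5·4 + 7·1 + 6·0 + 9·3 + 7·3 + 2·4 = 107
T: 8·1 + 5·3 + 7·2 + 6·1 + 9·2 + 7·4 + 2·0 = 89
Q: 8·2 + 5·1 + 7·4 + 6·4 + 9·0 + 7·2 + 2·2 = 91
P: 8·0 + 5·2 + 7·0 + 6·3 + 9·1 + 7·1 + 2·3 = 50
R: 8·4 + 5·0 + 7·3 + 6·2 + 9·4 + 7·0 + 2·1 = 103
S has the highest Borda score (107).

S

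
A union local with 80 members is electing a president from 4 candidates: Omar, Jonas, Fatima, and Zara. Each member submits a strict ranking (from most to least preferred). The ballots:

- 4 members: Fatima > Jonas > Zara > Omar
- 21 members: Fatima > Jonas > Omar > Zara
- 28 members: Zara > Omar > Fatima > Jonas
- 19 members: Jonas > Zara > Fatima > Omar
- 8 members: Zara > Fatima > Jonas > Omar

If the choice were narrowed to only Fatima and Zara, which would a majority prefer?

Zara

Voters preferring Fatima to Zara: 25; preferring Zara to Fatima: 55.
Zara wins the head-to-head.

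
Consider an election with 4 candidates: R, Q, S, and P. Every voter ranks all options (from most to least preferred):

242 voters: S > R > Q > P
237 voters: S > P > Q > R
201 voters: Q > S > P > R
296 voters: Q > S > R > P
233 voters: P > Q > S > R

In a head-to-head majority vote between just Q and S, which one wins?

Q

Voters preferring Q to S: 730; preferring S to Q: 479.
Q wins the head-to-head.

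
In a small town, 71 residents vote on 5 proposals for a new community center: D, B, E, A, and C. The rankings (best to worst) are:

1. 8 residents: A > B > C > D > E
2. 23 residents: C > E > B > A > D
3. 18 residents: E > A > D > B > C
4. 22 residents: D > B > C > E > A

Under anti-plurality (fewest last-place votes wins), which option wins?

B

Last-place votes: D 23, B 0, E 8, A 22, C 18.
B is ranked last by the fewest voters, so B wins.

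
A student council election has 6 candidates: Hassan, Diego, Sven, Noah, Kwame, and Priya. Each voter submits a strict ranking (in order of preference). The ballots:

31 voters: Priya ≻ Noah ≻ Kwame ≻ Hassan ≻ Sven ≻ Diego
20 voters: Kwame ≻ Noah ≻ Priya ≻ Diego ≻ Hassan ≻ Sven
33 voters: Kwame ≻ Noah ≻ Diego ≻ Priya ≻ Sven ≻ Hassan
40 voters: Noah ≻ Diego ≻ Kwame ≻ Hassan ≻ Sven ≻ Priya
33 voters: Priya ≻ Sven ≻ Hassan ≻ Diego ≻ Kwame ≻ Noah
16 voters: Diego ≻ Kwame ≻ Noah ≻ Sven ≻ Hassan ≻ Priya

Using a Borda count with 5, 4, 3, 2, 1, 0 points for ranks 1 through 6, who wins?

Hassan: 31·2 + 20·1 + 33·0 + 40·2 + 33·3 + 16·1 = 277
Diego: 31·0 + 20·2 + 33·3 + 40·4 + 33·2 + 16·5 = 445
Sven: 31·1 + 20·0 + 33·1 + 40·1 + 33·4 + 16·2 = 268
Noah: 31·4 + 20·4 + 33·4 + 40·5 + 33·0 + 16·3 = 584
Kwame: 31·3 + 20·5 + 33·5 + 40·3 + 33·1 + 16·4 = 575
Priya: 31·5 + 20·3 + 33·2 + 40·0 + 33·5 + 16·0 = 446
Noah has the highest Borda score (584).

Noah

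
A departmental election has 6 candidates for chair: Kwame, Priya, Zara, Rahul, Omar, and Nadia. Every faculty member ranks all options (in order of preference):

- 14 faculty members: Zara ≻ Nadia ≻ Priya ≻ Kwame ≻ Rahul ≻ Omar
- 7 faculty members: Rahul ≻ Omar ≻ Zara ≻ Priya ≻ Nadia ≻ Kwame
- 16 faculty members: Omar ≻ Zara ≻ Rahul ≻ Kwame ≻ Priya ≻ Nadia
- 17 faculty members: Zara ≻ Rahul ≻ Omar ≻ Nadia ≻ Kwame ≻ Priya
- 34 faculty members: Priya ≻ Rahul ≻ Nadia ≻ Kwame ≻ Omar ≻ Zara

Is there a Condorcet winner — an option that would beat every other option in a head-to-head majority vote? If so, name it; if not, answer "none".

none

Checking pairwise contests:
Priya beats Kwame 55–33.
Zara beats Priya 54–34.
Omar beats Zara 57–31.
Priya beats Rahul 48–40.
Kwame beats Omar 48–40.
Priya beats Nadia 57–31.
Every option loses at least one head-to-head, so there is no Condorcet winner.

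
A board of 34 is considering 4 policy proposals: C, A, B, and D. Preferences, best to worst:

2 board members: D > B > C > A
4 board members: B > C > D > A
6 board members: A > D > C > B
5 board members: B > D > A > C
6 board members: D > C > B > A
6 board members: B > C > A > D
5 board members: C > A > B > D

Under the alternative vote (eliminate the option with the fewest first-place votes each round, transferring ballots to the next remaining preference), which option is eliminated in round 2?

D

Round 1: C 5, A 6, B 15, D 8. Eliminate C.
Round 2: A 11, B 15, D 8. Eliminate D.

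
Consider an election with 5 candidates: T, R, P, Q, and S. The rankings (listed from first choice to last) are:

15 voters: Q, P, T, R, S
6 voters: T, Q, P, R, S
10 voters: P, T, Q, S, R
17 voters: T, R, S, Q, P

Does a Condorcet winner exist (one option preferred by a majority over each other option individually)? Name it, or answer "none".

Checking pairwise contests:
P beats T 25–23.
T beats R 48–0.
Q beats P 38–10.
T beats Q 33–15.
T beats S 48–0.
Every option loses at least one head-to-head, so there is no Condorcet winner.

none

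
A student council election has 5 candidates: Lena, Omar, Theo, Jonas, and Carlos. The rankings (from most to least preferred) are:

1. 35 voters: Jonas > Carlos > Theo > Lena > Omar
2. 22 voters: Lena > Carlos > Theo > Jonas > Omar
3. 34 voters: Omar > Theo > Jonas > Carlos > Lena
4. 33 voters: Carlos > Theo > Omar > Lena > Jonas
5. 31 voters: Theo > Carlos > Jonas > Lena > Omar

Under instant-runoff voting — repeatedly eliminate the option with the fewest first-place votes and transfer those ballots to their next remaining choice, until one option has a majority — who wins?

Carlos

Round 1: Lena 22, Omar 34, Theo 31, Jonas 35, Carlos 33. Eliminate Lena.
Round 2: Omar 34, Theo 31, Jonas 35, Carlos 55. Eliminate Theo.
Round 3: Omar 34, Jonas 35, Carlos 86. Carlos has a majority.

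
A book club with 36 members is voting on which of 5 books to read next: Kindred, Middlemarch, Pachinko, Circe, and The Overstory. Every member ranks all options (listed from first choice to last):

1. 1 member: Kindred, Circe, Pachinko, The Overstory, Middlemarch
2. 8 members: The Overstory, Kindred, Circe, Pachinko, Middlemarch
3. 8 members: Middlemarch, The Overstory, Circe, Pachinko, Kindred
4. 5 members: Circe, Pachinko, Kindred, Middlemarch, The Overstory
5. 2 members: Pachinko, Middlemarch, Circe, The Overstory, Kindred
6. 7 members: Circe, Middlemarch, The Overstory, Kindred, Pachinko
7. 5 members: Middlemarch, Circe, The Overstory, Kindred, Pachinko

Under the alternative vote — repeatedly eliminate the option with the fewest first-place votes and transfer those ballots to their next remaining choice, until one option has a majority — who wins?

Round 1: Kindred 1, Middlemarch 13, Pachinko 2, Circe 12, The Overstory 8. Eliminate Kindred.
Round 2: Middlemarch 13, Pachinko 2, Circe 13, The Overstory 8. Eliminate Pachinko.
Round 3: Middlemarch 15, Circe 13, The Overstory 8. Eliminate The Overstory.
Round 4: Middlemarch 15, Circe 21. Circe has a majority.

Circe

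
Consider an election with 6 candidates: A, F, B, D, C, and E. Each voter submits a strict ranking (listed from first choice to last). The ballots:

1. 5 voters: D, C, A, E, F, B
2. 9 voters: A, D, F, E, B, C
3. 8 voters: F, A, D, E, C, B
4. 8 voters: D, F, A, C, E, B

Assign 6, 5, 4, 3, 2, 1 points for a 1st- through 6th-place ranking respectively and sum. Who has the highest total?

A: 5·4 + 9·6 + 8·5 + 8·4 = 146
F: 5·2 + 9·4 + 8·6 + 8·5 = 134
B: 5·1 + 9·2 + 8·1 + 8·1 = 39
D: 5·6 + 9·5 + 8·4 + 8·6 = 155
C: 5·5 + 9·1 + 8·2 + 8·3 = 74
E: 5·3 + 9·3 + 8·3 + 8·2 = 82
D has the highest Borda score (155).

D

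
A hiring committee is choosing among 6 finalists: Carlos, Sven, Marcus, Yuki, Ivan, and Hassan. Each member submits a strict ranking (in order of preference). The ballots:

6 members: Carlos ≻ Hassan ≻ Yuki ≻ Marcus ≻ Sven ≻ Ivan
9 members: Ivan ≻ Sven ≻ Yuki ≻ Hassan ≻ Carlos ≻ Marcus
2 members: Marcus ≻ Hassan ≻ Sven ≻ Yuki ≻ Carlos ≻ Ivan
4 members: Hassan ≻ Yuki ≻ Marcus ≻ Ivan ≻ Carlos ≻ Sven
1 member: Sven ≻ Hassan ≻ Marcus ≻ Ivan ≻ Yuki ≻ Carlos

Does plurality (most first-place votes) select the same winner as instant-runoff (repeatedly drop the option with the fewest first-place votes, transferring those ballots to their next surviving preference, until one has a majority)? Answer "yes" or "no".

Plurality — first-place votes: Carlos 6, Sven 1, Marcus 2, Yuki 0, Ivan 9, Hassan 4. Winner: Ivan.
Instant-runoff — R1 Carlos 6, Sven 1, Marcus 2, Yuki 0, Ivan 9, Hassan 4 (Yuki out); R2 Carlos 6, Sven 1, Marcus 2, Ivan 9, Hassan 4 (Sven out); R3 Carlos 6, Marcus 2, Ivan 9, Hassan 5 (Marcus out); R4 Carlos 6, Ivan 9, Hassan 7 (Carlos out); R5 Ivan 9, Hassan 13 (Hassan winner). Winner: Hassan.
The two methods disagree.

no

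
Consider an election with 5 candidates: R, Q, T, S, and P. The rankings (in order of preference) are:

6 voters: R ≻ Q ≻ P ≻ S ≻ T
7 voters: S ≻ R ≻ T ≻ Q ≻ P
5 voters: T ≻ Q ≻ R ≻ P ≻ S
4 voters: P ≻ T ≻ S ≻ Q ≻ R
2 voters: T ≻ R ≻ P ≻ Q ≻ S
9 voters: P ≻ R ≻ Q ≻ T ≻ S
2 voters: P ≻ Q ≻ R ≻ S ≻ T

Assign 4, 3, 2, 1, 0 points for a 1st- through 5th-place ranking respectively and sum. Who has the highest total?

R

R: 6·4 + 7·3 + 5·2 + 4·0 + 2·3 + 9·3 + 2·2 = 92
Q: 6·3 + 7·1 + 5·3 + 4·1 + 2·1 + 9·2 + 2·3 = 70
T: 6·0 + 7·2 + 5·4 + 4·3 + 2·4 + 9·1 + 2·0 = 63
S: 6·1 + 7·4 + 5·0 + 4·2 + 2·0 + 9·0 + 2·1 = 44
P: 6·2 + 7·0 + 5·1 + 4·4 + 2·2 + 9·4 + 2·4 = 81
R has the highest Borda score (92).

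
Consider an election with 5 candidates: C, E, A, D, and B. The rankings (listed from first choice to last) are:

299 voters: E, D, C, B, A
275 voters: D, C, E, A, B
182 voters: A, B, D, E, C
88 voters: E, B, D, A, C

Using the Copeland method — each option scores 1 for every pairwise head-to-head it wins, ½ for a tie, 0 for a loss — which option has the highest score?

D

C: beats A and B; loses to E and D → score 2.
E: beats C, A, and B; loses to D → score 3.
A: beats B; loses to C, E, and D → score 1.
D: beats C, E, A, and B → score 4.
B: loses to C, E, A, and D → score 0.
D has the best pairwise record.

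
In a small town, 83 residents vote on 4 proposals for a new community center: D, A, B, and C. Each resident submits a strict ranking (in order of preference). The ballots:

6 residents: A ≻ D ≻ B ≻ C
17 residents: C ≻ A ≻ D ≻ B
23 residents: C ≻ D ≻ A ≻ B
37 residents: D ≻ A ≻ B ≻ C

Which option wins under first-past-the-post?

C

First-place votes: D 37, A 6, B 0, C 40.
C has the most first-place votes.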